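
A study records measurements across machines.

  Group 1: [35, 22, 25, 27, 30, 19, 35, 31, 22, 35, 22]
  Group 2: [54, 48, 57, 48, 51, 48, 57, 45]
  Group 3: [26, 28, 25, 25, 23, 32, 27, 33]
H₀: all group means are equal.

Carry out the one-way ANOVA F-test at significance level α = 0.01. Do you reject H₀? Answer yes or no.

Group means [27.55, 51.00, 27.38], grand mean 34.444
SSB = Σnᵢ(x̄ᵢ−x̄)² = 3116.064; SSW = ΣΣ(x−x̄ᵢ)² = 586.602
MSB = 3116.064/2 = 1558.0322; MSW = 586.602/24 = 24.4418
F = MSB/MSW = 63.7447
df = (2, 24)
p-value (upper-tail) = 0.00000
At α=0.01: p < α → reject H₀

reject H₀: yes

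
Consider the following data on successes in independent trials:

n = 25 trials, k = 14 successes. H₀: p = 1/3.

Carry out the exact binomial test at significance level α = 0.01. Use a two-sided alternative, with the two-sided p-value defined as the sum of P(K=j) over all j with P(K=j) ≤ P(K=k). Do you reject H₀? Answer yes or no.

reject H₀: no

Exact binomial: n=25, k=14, p₀=1/3=0.3333
P(X=j) = C(n,j)·p₀^j·(1−p₀)^(n−j); p = Σ P(X=j) over j with P(X=j) ≤ P(X=14)
p-value (two-sided) = 0.01988
At α=0.01: p ≥ α → fail to reject H₀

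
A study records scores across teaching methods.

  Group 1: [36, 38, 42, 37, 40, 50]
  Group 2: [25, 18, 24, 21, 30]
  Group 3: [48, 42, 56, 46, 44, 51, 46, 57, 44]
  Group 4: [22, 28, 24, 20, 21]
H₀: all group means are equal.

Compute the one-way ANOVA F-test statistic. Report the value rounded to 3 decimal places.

Group means [40.50, 23.60, 48.22, 23.00], grand mean 36.400
SSB = Σnᵢ(x̄ᵢ−x̄)² = 3075.744; SSW = ΣΣ(x−x̄ᵢ)² = 482.256
MSB = 3075.744/3 = 1025.2481; MSW = 482.256/21 = 22.9646
F = MSB/MSW = 44.6448
df = (3, 21)

test statistic = 44.645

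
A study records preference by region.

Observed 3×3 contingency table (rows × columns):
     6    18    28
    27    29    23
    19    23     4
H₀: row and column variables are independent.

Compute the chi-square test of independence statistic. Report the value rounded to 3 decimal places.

test statistic = 26.420

Row totals [52, 79, 46], col totals [52, 70, 55], n=177
χ² = (6−15.28)²/15.28 + (18−20.56)²/20.56 + (28−16.16)²/16.16 + (27−23.21)²/23.21 + (29−31.24)²/31.24 + (23−24.55)²/24.55 + (19−13.51)²/13.51 + (23−18.19)²/18.19 + (4−14.29)²/14.29 = 26.4203
df = 4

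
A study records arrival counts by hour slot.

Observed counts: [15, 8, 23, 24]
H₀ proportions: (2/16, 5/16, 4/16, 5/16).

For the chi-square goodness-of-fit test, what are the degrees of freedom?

degrees of freedom = 3

df = k − 1 = 4 − 1 = 3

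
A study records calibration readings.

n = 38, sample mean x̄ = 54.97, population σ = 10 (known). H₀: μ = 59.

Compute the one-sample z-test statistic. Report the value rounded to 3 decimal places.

SE = σ/√n = 10/√38 = 1.6222
z = (x̄−μ₀)/SE = (54.97−59)/1.6222 = -2.4843

test statistic = -2.484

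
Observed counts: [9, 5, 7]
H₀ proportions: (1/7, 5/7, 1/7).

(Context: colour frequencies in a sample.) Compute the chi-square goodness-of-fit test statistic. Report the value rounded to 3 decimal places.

n = 21; E_i = n·p_i = [3.00, 15.00, 3.00]
χ² = (9−3.00)²/3.00 + (5−15.00)²/15.00 + (7−3.00)²/3.00 = 24.0000
df = 2

test statistic = 24.000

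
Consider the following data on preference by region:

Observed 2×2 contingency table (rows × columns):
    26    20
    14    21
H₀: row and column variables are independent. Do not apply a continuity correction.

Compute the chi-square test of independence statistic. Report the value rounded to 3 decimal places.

test statistic = 2.171

Row totals [46, 35], col totals [40, 41], n=81
χ² = (26−22.72)²/22.72 + (20−23.28)²/23.28 + (14−17.28)²/17.28 + (21−17.72)²/17.72 = 2.1706
df = 1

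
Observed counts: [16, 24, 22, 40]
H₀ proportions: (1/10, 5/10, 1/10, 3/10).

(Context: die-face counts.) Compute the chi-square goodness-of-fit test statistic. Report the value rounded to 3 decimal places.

n = 102; E_i = n·p_i = [10.20, 51.00, 10.20, 30.60]
χ² = (16−10.20)²/10.20 + (24−51.00)²/51.00 + (22−10.20)²/10.20 + (40−30.60)²/30.60 = 34.1307
df = 3

test statistic = 34.131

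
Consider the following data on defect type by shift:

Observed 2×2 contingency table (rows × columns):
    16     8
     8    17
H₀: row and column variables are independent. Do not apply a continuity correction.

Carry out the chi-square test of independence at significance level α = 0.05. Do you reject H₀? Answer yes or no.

reject H₀: yes

Row totals [24, 25], col totals [24, 25], n=49
χ² = (16−11.76)²/11.76 + (8−12.24)²/12.24 + (8−12.24)²/12.24 + (17−12.76)²/12.76 = 5.8887
df = 1
p-value (upper-tail) = 0.01524
At α=0.05: p < α → reject H₀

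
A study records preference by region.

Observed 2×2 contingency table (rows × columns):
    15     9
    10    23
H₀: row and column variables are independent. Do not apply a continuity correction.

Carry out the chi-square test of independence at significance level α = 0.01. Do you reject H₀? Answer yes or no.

Row totals [24, 33], col totals [25, 32], n=57
χ² = (15−10.53)²/10.53 + (9−13.47)²/13.47 + (10−14.47)²/14.47 + (23−18.53)²/18.53 = 5.8498
df = 1
p-value (upper-tail) = 0.01558
At α=0.01: p ≥ α → fail to reject H₀

reject H₀: no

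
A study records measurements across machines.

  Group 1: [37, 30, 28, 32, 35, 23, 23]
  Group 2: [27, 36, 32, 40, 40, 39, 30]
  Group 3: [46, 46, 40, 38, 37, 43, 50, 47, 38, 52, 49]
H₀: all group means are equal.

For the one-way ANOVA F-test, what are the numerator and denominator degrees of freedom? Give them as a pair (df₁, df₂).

degrees of freedom = [2, 22]

k = 3 groups, N = 25 total
df = (k−1, N−k) = (3−1, 25−3) = (2, 22)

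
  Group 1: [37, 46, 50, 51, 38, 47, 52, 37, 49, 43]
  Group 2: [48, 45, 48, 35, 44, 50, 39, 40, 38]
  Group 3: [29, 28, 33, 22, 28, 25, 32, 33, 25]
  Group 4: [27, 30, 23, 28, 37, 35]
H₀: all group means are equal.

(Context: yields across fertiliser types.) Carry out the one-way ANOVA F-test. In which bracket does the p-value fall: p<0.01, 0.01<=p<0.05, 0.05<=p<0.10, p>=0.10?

p-value bracket: p<0.01

Group means [45.00, 43.00, 28.33, 30.00], grand mean 37.412
SSB = Σnᵢ(x̄ᵢ−x̄)² = 1928.235; SSW = ΣΣ(x−x̄ᵢ)² = 786.000
MSB = 1928.235/3 = 642.7451; MSW = 786.000/30 = 26.2000
F = MSB/MSW = 24.5323
df = (3, 30)
p-value (upper-tail) = 0.00000
→ bracket: p<0.01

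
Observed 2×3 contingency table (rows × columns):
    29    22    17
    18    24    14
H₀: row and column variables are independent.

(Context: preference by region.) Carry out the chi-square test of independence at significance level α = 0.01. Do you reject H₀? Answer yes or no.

Row totals [68, 56], col totals [47, 46, 31], n=124
χ² = (29−25.77)²/25.77 + (22−25.23)²/25.23 + (17−17.00)²/17.00 + (18−21.23)²/21.23 + (24−20.77)²/20.77 + (14−14.00)²/14.00 = 1.8074
df = 2
p-value (upper-tail) = 0.40507
At α=0.01: p ≥ α → fail to reject H₀

reject H₀: no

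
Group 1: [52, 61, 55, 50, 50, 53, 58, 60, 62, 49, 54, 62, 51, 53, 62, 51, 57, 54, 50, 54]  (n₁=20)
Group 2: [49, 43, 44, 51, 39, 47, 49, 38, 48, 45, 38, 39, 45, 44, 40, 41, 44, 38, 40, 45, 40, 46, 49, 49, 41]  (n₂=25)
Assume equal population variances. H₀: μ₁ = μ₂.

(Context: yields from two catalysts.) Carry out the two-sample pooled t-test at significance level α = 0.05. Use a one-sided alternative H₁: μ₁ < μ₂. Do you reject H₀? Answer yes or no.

reject H₀: no

x̄₁=54.900, s₁=4.494, n₁=20
x̄₂=43.680, s₂=4.100, n₂=25
s_p² = [19·4.494² + 24·4.100²]/43 = 18.3079
SE = √(s_p²·(1/20+1/25)) = 1.2836
t = (54.900−43.680)/1.2836 = 8.7408
df = 43
p-value (one-sided, H₁ less) = 1.00000
At α=0.05: p ≥ α → fail to reject H₀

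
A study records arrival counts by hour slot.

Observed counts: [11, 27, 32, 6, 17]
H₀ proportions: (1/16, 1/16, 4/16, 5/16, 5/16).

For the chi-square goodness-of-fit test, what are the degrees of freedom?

degrees of freedom = 4

df = k − 1 = 5 − 1 = 4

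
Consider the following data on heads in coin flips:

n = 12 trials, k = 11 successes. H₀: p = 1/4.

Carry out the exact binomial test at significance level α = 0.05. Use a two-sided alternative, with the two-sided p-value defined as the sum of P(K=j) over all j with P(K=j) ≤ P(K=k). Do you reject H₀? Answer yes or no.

Exact binomial: n=12, k=11, p₀=1/4=0.2500
P(X=j) = C(n,j)·p₀^j·(1−p₀)^(n−j); p = Σ P(X=j) over j with P(X=j) ≤ P(X=11)
p-value (two-sided) = 0.00000
At α=0.05: p < α → reject H₀

reject H₀: yes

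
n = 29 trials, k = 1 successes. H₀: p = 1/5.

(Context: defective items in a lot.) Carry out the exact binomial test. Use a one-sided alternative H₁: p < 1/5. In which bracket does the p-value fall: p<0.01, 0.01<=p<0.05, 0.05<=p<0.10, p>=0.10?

p-value bracket: 0.01<=p<0.05

Exact binomial: n=29, k=1, p₀=1/5=0.2000
P(X≤1) from Σ C(n,i)·p₀^i·(1−p₀)^(n−i)
p-value (one-sided, H₁ less) = 0.01277
→ bracket: 0.01<=p<0.05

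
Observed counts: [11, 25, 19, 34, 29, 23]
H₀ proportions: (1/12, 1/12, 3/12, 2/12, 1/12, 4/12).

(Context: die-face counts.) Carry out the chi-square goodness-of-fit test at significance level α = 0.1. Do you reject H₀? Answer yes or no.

n = 141; E_i = n·p_i = [11.75, 11.75, 35.25, 23.50, 11.75, 47.00]
χ² = (11−11.75)²/11.75 + (25−11.75)²/11.75 + (19−35.25)²/35.25 + (34−23.50)²/23.50 + (29−11.75)²/11.75 + (23−47.00)²/47.00 = 64.7518
df = 5
p-value (upper-tail) = 0.00000
At α=0.1: p < α → reject H₀

reject H₀: yes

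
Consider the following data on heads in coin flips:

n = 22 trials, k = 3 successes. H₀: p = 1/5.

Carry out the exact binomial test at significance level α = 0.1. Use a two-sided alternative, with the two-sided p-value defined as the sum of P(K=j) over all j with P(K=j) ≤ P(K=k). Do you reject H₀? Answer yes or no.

reject H₀: no

Exact binomial: n=22, k=3, p₀=1/5=0.2000
P(X=j) = C(n,j)·p₀^j·(1−p₀)^(n−j); p = Σ P(X=j) over j with P(X=j) ≤ P(X=3)
p-value (two-sided) = 0.59940
At α=0.1: p ≥ α → fail to reject H₀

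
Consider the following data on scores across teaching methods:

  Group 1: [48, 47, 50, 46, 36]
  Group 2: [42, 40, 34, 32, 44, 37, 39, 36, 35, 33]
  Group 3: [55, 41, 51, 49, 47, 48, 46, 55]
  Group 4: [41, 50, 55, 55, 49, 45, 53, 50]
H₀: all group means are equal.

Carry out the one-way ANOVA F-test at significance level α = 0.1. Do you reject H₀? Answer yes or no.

Group means [45.40, 37.20, 49.00, 49.75], grand mean 44.806
SSB = Σnᵢ(x̄ᵢ−x̄)² = 916.539; SSW = ΣΣ(x−x̄ᵢ)² = 580.300
MSB = 916.539/3 = 305.5129; MSW = 580.300/27 = 21.4926
F = MSB/MSW = 14.2148
df = (3, 27)
p-value (upper-tail) = 0.00001
At α=0.1: p < α → reject H₀

reject H₀: yes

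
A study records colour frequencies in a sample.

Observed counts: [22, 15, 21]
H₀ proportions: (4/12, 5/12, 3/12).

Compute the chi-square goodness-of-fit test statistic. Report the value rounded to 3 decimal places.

n = 58; E_i = n·p_i = [19.33, 24.17, 14.50]
χ² = (22−19.33)²/19.33 + (15−24.17)²/24.17 + (21−14.50)²/14.50 = 6.7586
df = 2

test statistic = 6.759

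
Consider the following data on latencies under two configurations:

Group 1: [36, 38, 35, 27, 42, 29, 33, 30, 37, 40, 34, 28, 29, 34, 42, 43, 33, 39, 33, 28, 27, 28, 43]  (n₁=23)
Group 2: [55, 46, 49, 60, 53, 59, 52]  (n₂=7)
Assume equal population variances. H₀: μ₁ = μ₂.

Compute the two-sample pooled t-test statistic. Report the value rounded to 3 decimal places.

x̄₁=34.261, s₁=5.454, n₁=23
x̄₂=53.429, s₂=5.062, n₂=7
s_p² = [22·5.454² + 6·5.062²]/28 = 28.8625
SE = √(s_p²·(1/23+1/7)) = 2.3191
t = (34.261−53.429)/2.3191 = -8.2652
df = 28

test statistic = -8.265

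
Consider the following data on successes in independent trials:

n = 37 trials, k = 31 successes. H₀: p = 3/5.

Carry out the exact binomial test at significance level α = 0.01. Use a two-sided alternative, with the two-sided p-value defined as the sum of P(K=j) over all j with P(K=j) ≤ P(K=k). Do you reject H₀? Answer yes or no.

Exact binomial: n=37, k=31, p₀=3/5=0.6000
P(X=j) = C(n,j)·p₀^j·(1−p₀)^(n−j); p = Σ P(X=j) over j with P(X=j) ≤ P(X=31)
p-value (two-sided) = 0.00236
At α=0.01: p < α → reject H₀

reject H₀: yes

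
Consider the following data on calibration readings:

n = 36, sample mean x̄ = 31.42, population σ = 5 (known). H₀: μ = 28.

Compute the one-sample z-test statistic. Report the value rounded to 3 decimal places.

test statistic = 4.104

SE = σ/√n = 5/√36 = 0.8333
z = (x̄−μ₀)/SE = (31.42−28)/0.8333 = 4.1040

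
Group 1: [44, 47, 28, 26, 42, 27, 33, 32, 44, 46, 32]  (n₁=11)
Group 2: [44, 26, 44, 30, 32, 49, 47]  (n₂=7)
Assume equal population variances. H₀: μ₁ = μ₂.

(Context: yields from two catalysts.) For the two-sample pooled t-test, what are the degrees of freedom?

degrees of freedom = 16

df = n₁ + n₂ − 2 = 11 + 7 − 2 = 16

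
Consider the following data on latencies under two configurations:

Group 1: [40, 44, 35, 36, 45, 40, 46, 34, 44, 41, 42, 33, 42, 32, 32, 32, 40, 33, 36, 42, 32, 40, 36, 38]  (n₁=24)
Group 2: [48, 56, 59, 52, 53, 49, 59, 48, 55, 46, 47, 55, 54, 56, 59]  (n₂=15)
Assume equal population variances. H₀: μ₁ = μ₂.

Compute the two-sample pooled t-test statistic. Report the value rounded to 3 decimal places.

test statistic = -9.915

x̄₁=38.125, s₁=4.609, n₁=24
x̄₂=53.067, s₂=4.527, n₂=15
s_p² = [23·4.609² + 14·4.527²]/37 = 20.9610
SE = √(s_p²·(1/24+1/15)) = 1.5069
t = (38.125−53.067)/1.5069 = -9.9154
df = 37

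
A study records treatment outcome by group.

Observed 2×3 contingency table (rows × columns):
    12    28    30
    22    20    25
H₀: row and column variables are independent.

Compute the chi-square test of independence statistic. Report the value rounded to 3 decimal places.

test statistic = 4.666

Row totals [70, 67], col totals [34, 48, 55], n=137
χ² = (12−17.37)²/17.37 + (28−24.53)²/24.53 + (30−28.10)²/28.10 + (22−16.63)²/16.63 + (20−23.47)²/23.47 + (25−26.90)²/26.90 = 4.6656
df = 2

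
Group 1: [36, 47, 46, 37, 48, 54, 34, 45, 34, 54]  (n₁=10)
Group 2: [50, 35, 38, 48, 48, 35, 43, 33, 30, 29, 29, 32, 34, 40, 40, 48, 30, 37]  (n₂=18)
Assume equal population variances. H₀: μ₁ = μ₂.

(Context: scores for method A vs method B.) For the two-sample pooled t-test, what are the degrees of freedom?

degrees of freedom = 26

df = n₁ + n₂ − 2 = 10 + 18 − 2 = 26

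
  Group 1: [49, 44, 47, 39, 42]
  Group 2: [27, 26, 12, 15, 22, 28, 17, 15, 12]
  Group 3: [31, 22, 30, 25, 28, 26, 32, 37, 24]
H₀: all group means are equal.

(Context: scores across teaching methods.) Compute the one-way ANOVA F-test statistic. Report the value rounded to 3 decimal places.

Group means [44.20, 19.33, 28.33], grand mean 28.261
SSB = Σnᵢ(x̄ᵢ−x̄)² = 1987.635; SSW = ΣΣ(x−x̄ᵢ)² = 572.800
MSB = 1987.635/2 = 993.8174; MSW = 572.800/20 = 28.6400
F = MSB/MSW = 34.7003
df = (2, 20)

test statistic = 34.700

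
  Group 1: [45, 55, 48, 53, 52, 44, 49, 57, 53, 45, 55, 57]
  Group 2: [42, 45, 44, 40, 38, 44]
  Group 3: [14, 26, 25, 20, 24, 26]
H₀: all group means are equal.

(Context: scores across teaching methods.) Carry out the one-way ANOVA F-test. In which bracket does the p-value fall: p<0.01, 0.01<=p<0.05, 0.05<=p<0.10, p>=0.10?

Group means [51.08, 42.17, 22.50], grand mean 41.708
SSB = Σnᵢ(x̄ᵢ−x̄)² = 3269.708; SSW = ΣΣ(x−x̄ᵢ)² = 395.250
MSB = 3269.708/2 = 1634.8542; MSW = 395.250/21 = 18.8214
F = MSB/MSW = 86.8613
df = (2, 21)
p-value (upper-tail) = 0.00000
→ bracket: p<0.01

p-value bracket: p<0.01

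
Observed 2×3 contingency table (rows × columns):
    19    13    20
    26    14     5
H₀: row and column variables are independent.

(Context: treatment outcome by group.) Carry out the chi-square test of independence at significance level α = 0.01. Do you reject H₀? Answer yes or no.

Row totals [52, 45], col totals [45, 27, 25], n=97
χ² = (19−24.12)²/24.12 + (13−14.47)²/14.47 + (20−13.40)²/13.40 + (26−20.88)²/20.88 + (14−12.53)²/12.53 + (5−11.60)²/11.60 = 9.6711
df = 2
p-value (upper-tail) = 0.00794
At α=0.01: p < α → reject H₀

reject H₀: yes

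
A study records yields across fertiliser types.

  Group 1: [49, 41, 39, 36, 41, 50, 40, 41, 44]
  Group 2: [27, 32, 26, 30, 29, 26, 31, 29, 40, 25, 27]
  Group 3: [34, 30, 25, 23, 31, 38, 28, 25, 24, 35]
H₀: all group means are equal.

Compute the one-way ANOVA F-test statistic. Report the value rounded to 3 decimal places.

Group means [42.33, 29.27, 29.30], grand mean 33.200
SSB = Σnᵢ(x̄ᵢ−x̄)² = 1072.518; SSW = ΣΣ(x−x̄ᵢ)² = 584.282
MSB = 1072.518/2 = 536.2591; MSW = 584.282/27 = 21.6401
F = MSB/MSW = 24.7808
df = (2, 27)

test statistic = 24.781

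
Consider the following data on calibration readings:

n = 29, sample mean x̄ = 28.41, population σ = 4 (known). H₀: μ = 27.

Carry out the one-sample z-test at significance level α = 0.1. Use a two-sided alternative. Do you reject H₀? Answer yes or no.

SE = σ/√n = 4/√29 = 0.7428
z = (x̄−μ₀)/SE = (28.41−27)/0.7428 = 1.8983
p-value (two-sided) = 0.05766
At α=0.1: p < α → reject H₀

reject H₀: yes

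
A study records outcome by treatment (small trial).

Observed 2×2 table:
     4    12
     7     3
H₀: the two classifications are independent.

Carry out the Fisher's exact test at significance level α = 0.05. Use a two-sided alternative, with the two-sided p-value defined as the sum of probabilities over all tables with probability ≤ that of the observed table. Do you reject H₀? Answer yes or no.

Margins: r₁=16, r₂=10, c₁=11, c₂=15, n=26
p_obs = C(16,4)·C(10,7)/C(26,11); sum pmf over tables with pmf ≤ p_obs
p-value (two-sided) = 0.04262
At α=0.05: p < α → reject H₀

reject H₀: yes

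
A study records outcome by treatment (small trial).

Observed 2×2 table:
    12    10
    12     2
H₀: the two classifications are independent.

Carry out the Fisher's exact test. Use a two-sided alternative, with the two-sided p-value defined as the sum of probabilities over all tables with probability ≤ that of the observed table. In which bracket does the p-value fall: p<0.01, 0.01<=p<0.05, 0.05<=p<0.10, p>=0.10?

Margins: r₁=22, r₂=14, c₁=24, c₂=12, n=36
p_obs = C(22,12)·C(14,12)/C(36,24); sum pmf over tables with pmf ≤ p_obs
p-value (two-sided) = 0.07562
→ bracket: 0.05<=p<0.10

p-value bracket: 0.05<=p<0.10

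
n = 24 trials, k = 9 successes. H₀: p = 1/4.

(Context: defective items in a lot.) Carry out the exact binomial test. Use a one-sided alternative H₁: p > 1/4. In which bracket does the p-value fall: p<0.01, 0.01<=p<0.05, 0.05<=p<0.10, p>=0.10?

Exact binomial: n=24, k=9, p₀=1/4=0.2500
P(X≥9) from Σ C(n,i)·p₀^i·(1−p₀)^(n−i)
p-value (one-sided, H₁ greater) = 0.12132
→ bracket: p>=0.10

p-value bracket: p>=0.10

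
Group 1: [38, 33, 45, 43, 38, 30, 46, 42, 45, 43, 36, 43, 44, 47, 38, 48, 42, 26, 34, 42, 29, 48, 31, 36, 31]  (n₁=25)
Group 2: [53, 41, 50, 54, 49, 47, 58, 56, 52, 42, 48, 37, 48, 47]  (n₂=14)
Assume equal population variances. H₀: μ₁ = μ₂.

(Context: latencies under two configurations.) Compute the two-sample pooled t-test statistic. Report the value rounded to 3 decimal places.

x̄₁=39.120, s₁=6.476, n₁=25
x̄₂=48.714, s₂=5.863, n₂=14
s_p² = [24·6.476² + 13·5.863²]/37 = 39.2837
SE = √(s_p²·(1/25+1/14)) = 2.0922
t = (39.120−48.714)/2.0922 = -4.5857
df = 37

test statistic = -4.586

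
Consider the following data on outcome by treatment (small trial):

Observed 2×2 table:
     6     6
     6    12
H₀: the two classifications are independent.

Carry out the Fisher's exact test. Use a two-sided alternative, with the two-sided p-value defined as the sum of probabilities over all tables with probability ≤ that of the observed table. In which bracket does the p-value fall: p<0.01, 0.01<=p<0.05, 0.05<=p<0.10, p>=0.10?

Margins: r₁=12, r₂=18, c₁=12, c₂=18, n=30
p_obs = C(12,6)·C(18,6)/C(30,12); sum pmf over tables with pmf ≤ p_obs
p-value (two-sided) = 0.45817
→ bracket: p>=0.10

p-value bracket: p>=0.10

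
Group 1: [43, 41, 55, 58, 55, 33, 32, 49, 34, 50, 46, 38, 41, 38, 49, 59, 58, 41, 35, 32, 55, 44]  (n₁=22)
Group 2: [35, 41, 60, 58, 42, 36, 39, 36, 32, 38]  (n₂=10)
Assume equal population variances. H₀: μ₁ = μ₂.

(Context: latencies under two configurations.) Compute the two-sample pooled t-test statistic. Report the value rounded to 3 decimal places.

test statistic = 0.883

x̄₁=44.818, s₁=9.116, n₁=22
x̄₂=41.700, s₂=9.581, n₂=10
s_p² = [21·9.116² + 9·9.581²]/30 = 85.7124
SE = √(s_p²·(1/22+1/10)) = 3.5309
t = (44.818−41.700)/3.5309 = 0.8831
df = 30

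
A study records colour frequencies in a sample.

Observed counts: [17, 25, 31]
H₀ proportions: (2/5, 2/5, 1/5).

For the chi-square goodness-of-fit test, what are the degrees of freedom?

df = k − 1 = 3 − 1 = 2

degrees of freedom = 2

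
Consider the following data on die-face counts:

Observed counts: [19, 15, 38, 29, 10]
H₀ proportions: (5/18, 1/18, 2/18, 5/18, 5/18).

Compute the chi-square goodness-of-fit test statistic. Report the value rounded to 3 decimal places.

test statistic = 84.795

n = 111; E_i = n·p_i = [30.83, 6.17, 12.33, 30.83, 30.83]
χ² = (19−30.83)²/30.83 + (15−6.17)²/6.17 + (38−12.33)²/12.33 + (29−30.83)²/30.83 + (10−30.83)²/30.83 = 84.7946
df = 4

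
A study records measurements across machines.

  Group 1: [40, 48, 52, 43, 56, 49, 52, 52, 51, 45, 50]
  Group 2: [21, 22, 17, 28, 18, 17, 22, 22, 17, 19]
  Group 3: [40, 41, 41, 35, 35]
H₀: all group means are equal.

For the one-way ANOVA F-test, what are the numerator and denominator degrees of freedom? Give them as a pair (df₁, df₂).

degrees of freedom = [2, 23]

k = 3 groups, N = 26 total
df = (k−1, N−k) = (3−1, 26−3) = (2, 23)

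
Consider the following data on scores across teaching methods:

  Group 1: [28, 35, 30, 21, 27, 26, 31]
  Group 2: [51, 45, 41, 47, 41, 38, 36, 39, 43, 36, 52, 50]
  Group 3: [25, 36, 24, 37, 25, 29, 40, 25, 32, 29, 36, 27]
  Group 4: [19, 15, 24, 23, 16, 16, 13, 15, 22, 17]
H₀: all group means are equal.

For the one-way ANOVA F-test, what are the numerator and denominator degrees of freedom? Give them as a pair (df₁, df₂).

degrees of freedom = [3, 37]

k = 4 groups, N = 41 total
df = (k−1, N−k) = (4−1, 41−4) = (3, 37)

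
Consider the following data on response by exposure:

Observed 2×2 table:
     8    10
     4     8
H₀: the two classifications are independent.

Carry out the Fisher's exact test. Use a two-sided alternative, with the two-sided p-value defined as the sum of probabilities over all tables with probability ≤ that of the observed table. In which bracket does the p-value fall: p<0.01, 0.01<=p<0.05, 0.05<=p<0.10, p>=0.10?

Margins: r₁=18, r₂=12, c₁=12, c₂=18, n=30
p_obs = C(18,8)·C(12,4)/C(30,12); sum pmf over tables with pmf ≤ p_obs
p-value (two-sided) = 0.70859
→ bracket: p>=0.10

p-value bracket: p>=0.10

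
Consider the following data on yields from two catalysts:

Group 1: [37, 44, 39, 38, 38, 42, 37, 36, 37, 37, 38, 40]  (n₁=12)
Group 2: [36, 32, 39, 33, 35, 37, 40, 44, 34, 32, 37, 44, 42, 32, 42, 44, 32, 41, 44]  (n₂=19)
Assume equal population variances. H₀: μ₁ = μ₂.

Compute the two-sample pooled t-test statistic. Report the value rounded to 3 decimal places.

test statistic = 0.474

x̄₁=38.583, s₁=2.353, n₁=12
x̄₂=37.895, s₂=4.653, n₂=19
s_p² = [11·2.353² + 18·4.653²]/29 = 15.5416
SE = √(s_p²·(1/12+1/19)) = 1.4537
t = (38.583−37.895)/1.4537 = 0.4737
df = 29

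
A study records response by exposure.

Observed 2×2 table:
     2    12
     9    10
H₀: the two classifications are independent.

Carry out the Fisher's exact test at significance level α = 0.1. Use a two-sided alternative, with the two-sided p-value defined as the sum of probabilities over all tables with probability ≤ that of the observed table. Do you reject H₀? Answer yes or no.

reject H₀: yes

Margins: r₁=14, r₂=19, c₁=11, c₂=22, n=33
p_obs = C(14,2)·C(19,9)/C(33,11); sum pmf over tables with pmf ≤ p_obs
p-value (two-sided) = 0.06741
At α=0.1: p < α → reject H₀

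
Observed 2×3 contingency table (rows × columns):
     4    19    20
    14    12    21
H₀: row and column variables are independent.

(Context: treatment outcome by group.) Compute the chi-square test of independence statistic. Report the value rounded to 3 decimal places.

Row totals [43, 47], col totals [18, 31, 41], n=90
χ² = (4−8.60)²/8.60 + (19−14.81)²/14.81 + (20−19.59)²/19.59 + (14−9.40)²/9.40 + (12−16.19)²/16.19 + (21−21.41)²/21.41 = 6.9966
df = 2

test statistic = 6.997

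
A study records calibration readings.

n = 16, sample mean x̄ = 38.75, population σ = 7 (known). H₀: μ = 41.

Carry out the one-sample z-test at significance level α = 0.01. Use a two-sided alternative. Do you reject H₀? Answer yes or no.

reject H₀: no

SE = σ/√n = 7/√16 = 1.7500
z = (x̄−μ₀)/SE = (38.75−41)/1.7500 = -1.2857
p-value (two-sided) = 0.19854
At α=0.01: p ≥ α → fail to reject H₀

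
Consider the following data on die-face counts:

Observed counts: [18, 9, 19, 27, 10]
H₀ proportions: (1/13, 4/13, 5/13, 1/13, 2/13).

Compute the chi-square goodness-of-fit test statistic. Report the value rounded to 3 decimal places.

test statistic = 104.239

n = 83; E_i = n·p_i = [6.38, 25.54, 31.92, 6.38, 12.77]
χ² = (18−6.38)²/6.38 + (9−25.54)²/25.54 + (19−31.92)²/31.92 + (27−6.38)²/6.38 + (10−12.77)²/12.77 = 104.2392
df = 4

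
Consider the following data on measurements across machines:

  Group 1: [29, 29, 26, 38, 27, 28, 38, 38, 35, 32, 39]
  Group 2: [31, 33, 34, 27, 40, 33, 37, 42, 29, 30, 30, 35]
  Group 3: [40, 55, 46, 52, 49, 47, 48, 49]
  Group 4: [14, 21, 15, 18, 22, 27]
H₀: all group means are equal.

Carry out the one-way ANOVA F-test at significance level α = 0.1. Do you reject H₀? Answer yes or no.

Group means [32.64, 33.42, 48.25, 19.50], grand mean 34.135
SSB = Σnᵢ(x̄ᵢ−x̄)² = 2909.862; SSW = ΣΣ(x−x̄ᵢ)² = 732.462
MSB = 2909.862/3 = 969.9541; MSW = 732.462/33 = 22.1958
F = MSB/MSW = 43.6998
df = (3, 33)
p-value (upper-tail) = 0.00000
At α=0.1: p < α → reject H₀

reject H₀: yes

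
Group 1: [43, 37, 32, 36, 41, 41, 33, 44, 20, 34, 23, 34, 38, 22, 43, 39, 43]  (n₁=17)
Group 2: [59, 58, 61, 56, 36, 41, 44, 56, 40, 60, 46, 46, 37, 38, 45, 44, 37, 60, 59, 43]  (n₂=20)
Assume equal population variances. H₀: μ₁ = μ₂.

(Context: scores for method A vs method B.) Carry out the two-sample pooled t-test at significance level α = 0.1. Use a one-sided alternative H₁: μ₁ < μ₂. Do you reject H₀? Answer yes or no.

x̄₁=35.471, s₁=7.600, n₁=17
x̄₂=48.300, s₂=9.171, n₂=20
s_p² = [16·7.600² + 19·9.171²]/35 = 72.0696
SE = √(s_p²·(1/17+1/20)) = 2.8005
t = (35.471−48.300)/2.8005 = -4.5811
df = 35
p-value (one-sided, H₁ less) = 0.00003
At α=0.1: p < α → reject H₀

reject H₀: yes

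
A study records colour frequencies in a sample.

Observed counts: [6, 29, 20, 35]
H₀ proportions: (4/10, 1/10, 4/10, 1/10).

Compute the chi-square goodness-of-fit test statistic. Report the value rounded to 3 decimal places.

n = 90; E_i = n·p_i = [36.00, 9.00, 36.00, 9.00]
χ² = (6−36.00)²/36.00 + (29−9.00)²/9.00 + (20−36.00)²/36.00 + (35−9.00)²/9.00 = 151.6667
df = 3

test statistic = 151.667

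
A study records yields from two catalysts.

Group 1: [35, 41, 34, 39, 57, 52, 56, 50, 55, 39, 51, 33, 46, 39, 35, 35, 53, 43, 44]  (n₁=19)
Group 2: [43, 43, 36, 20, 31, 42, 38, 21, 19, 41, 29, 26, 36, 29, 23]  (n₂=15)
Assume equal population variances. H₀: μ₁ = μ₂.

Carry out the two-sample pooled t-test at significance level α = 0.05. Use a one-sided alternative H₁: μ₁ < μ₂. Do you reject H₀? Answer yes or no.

x̄₁=44.053, s₁=8.222, n₁=19
x̄₂=31.800, s₂=8.703, n₂=15
s_p² = [18·8.222² + 14·8.703²]/32 = 71.1671
SE = √(s_p²·(1/19+1/15)) = 2.9138
t = (44.053−31.800)/2.9138 = 4.2051
df = 32
p-value (one-sided, H₁ less) = 0.99990
At α=0.05: p ≥ α → fail to reject H₀

reject H₀: no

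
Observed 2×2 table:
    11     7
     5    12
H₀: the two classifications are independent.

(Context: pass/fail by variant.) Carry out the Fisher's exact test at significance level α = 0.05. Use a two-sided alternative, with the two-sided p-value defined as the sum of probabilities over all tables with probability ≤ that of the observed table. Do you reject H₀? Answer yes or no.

Margins: r₁=18, r₂=17, c₁=16, c₂=19, n=35
p_obs = C(18,11)·C(17,5)/C(35,16); sum pmf over tables with pmf ≤ p_obs
p-value (two-sided) = 0.09222
At α=0.05: p ≥ α → fail to reject H₀

reject H₀: no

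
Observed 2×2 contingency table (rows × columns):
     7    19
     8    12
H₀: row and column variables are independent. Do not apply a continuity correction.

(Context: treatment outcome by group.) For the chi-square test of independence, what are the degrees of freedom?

df = (r−1)(c−1) = (2−1)·(2−1) = 1

degrees of freedom = 1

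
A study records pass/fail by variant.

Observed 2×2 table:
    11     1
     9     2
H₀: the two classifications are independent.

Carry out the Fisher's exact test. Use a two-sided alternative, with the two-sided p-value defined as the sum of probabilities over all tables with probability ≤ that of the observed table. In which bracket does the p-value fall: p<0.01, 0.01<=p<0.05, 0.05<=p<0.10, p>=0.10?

p-value bracket: p>=0.10

Margins: r₁=12, r₂=11, c₁=20, c₂=3, n=23
p_obs = C(12,11)·C(11,9)/C(23,20); sum pmf over tables with pmf ≤ p_obs
p-value (two-sided) = 0.59006
→ bracket: p>=0.10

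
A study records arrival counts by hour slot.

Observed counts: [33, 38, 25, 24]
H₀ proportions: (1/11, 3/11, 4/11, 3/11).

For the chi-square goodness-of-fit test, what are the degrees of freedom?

df = k − 1 = 4 − 1 = 3

degrees of freedom = 3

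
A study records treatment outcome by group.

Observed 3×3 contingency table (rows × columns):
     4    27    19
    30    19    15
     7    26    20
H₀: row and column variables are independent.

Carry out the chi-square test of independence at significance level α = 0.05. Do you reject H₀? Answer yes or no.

reject H₀: yes

Row totals [50, 64, 53], col totals [41, 72, 54], n=167
χ² = (4−12.28)²/12.28 + (27−21.56)²/21.56 + (19−16.17)²/16.17 + (30−15.71)²/15.71 + (19−27.59)²/27.59 + (15−20.69)²/20.69 + (7−13.01)²/13.01 + (26−22.85)²/22.85 + (20−17.14)²/17.14 = 28.3738
df = 4
p-value (upper-tail) = 0.00001
At α=0.05: p < α → reject H₀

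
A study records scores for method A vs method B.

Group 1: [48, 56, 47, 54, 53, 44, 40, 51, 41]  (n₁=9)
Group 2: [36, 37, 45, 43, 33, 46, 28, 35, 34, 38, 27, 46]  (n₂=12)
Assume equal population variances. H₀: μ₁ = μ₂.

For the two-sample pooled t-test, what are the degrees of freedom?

df = n₁ + n₂ − 2 = 9 + 12 − 2 = 19

degrees of freedom = 19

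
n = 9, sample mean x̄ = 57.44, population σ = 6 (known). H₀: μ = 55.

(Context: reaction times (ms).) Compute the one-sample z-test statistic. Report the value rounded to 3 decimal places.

test statistic = 1.220

SE = σ/√n = 6/√9 = 2.0000
z = (x̄−μ₀)/SE = (57.44−55)/2.0000 = 1.2200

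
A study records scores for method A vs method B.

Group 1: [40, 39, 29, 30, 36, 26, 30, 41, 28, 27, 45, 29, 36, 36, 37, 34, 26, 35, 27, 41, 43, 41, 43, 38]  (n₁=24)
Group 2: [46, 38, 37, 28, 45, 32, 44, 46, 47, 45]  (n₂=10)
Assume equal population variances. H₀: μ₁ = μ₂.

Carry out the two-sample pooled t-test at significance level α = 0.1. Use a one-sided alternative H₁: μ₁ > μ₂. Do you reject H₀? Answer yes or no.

reject H₀: no

x̄₁=34.875, s₁=6.096, n₁=24
x̄₂=40.800, s₂=6.680, n₂=10
s_p² = [23·6.096² + 9·6.680²]/32 = 39.2570
SE = √(s_p²·(1/24+1/10)) = 2.3583
t = (34.875−40.800)/2.3583 = -2.5124
df = 32
p-value (one-sided, H₁ greater) = 0.99139
At α=0.1: p ≥ α → fail to reject H₀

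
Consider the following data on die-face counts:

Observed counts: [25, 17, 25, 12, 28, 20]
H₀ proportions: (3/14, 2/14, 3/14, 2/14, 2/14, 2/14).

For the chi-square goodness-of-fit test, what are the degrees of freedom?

degrees of freedom = 5

df = k − 1 = 6 − 1 = 5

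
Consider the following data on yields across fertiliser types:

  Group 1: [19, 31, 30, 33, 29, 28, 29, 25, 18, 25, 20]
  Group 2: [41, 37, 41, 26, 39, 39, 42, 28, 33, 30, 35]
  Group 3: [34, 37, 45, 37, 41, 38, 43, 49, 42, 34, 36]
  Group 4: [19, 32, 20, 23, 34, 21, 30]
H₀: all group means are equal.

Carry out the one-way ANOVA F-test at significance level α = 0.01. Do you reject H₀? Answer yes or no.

Group means [26.09, 35.55, 39.64, 25.57], grand mean 32.325
SSB = Σnᵢ(x̄ᵢ−x̄)² = 1448.879; SSW = ΣΣ(x−x̄ᵢ)² = 1037.896
MSB = 1448.879/3 = 482.9596; MSW = 1037.896/36 = 28.8304
F = MSB/MSW = 16.7517
df = (3, 36)
p-value (upper-tail) = 0.00000
At α=0.01: p < α → reject H₀

reject H₀: yes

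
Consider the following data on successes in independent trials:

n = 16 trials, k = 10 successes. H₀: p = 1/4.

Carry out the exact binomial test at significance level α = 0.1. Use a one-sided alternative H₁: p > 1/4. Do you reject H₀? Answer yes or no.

Exact binomial: n=16, k=10, p₀=1/4=0.2500
P(X≥10) from Σ C(n,i)·p₀^i·(1−p₀)^(n−i)
p-value (one-sided, H₁ greater) = 0.00164
At α=0.1: p < α → reject H₀

reject H₀: yes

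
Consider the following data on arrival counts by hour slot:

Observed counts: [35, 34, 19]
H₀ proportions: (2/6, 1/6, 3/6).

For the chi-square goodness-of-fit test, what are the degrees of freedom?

degrees of freedom = 2

df = k − 1 = 3 − 1 = 2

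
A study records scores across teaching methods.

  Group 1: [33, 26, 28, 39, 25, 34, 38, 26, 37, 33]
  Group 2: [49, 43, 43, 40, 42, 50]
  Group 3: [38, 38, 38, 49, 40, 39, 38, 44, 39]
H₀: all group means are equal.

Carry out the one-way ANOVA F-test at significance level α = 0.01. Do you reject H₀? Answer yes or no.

Group means [31.90, 44.50, 40.33], grand mean 37.960
SSB = Σnᵢ(x̄ᵢ−x̄)² = 674.560; SSW = ΣΣ(x−x̄ᵢ)² = 448.400
MSB = 674.560/2 = 337.2800; MSW = 448.400/22 = 20.3818
F = MSB/MSW = 16.5481
df = (2, 22)
p-value (upper-tail) = 0.00004
At α=0.01: p < α → reject H₀

reject H₀: yes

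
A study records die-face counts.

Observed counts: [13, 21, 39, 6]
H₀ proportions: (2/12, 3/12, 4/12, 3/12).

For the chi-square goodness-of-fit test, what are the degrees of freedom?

degrees of freedom = 3

df = k − 1 = 4 − 1 = 3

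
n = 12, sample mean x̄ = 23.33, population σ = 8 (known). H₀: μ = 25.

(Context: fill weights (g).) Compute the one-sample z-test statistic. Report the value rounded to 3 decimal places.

SE = σ/√n = 8/√12 = 2.3094
z = (x̄−μ₀)/SE = (23.33−25)/2.3094 = -0.7231

test statistic = -0.723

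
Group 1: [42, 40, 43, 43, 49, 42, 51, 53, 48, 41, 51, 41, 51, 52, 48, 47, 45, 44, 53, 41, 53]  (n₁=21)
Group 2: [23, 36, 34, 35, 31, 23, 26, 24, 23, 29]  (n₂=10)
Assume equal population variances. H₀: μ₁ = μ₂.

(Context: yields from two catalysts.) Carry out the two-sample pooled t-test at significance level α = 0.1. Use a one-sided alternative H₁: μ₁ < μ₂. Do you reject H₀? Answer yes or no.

x̄₁=46.571, s₁=4.664, n₁=21
x̄₂=28.400, s₂=5.296, n₂=10
s_p² = [20·4.664² + 9·5.296²]/29 = 23.7084
SE = √(s_p²·(1/21+1/10)) = 1.8708
t = (46.571−28.400)/1.8708 = 9.7133
df = 29
p-value (one-sided, H₁ less) = 1.00000
At α=0.1: p ≥ α → fail to reject H₀

reject H₀: no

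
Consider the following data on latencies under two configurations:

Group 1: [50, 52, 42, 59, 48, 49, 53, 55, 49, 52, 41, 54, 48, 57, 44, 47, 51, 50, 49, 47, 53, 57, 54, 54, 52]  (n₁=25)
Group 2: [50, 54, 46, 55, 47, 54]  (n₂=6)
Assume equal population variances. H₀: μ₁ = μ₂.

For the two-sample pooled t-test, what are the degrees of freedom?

df = n₁ + n₂ − 2 = 25 + 6 − 2 = 29

degrees of freedom = 29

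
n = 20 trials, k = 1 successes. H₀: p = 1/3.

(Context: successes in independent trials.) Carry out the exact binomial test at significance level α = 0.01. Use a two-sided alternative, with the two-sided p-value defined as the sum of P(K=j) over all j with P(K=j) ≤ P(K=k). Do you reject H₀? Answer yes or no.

reject H₀: yes

Exact binomial: n=20, k=1, p₀=1/3=0.3333
P(X=j) = C(n,j)·p₀^j·(1−p₀)^(n−j); p = Σ P(X=j) over j with P(X=j) ≤ P(X=1)
p-value (two-sided) = 0.00703
At α=0.01: p < α → reject H₀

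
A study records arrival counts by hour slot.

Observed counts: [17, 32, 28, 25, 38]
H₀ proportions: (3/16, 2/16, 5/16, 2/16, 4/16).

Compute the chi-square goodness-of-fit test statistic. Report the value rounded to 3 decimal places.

n = 140; E_i = n·p_i = [26.25, 17.50, 43.75, 17.50, 35.00]
χ² = (17−26.25)²/26.25 + (32−17.50)²/17.50 + (28−43.75)²/43.75 + (25−17.50)²/17.50 + (38−35.00)²/35.00 = 24.4152
df = 4

test statistic = 24.415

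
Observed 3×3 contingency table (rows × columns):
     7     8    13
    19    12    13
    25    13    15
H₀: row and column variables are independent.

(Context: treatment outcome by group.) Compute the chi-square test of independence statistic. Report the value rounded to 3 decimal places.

test statistic = 4.489

Row totals [28, 44, 53], col totals [51, 33, 41], n=125
χ² = (7−11.42)²/11.42 + (8−7.39)²/7.39 + (13−9.18)²/9.18 + (19−17.95)²/17.95 + (12−11.62)²/11.62 + (13−14.43)²/14.43 + (25−21.62)²/21.62 + (13−13.99)²/13.99 + (15−17.38)²/17.38 = 4.4891
df = 4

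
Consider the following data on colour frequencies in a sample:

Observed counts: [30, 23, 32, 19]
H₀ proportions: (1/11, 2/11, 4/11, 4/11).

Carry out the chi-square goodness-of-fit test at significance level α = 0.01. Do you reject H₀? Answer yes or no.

reject H₀: yes

n = 104; E_i = n·p_i = [9.45, 18.91, 37.82, 37.82]
χ² = (30−9.45)²/9.45 + (23−18.91)²/18.91 + (32−37.82)²/37.82 + (19−37.82)²/37.82 = 55.7909
df = 3
p-value (upper-tail) = 0.00000
At α=0.01: p < α → reject H₀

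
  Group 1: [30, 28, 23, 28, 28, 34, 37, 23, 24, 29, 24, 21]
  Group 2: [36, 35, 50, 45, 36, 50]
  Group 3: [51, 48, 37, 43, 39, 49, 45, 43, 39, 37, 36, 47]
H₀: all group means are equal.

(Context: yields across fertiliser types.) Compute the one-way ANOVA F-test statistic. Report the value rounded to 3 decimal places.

Group means [27.42, 42.00, 42.83], grand mean 36.500
SSB = Σnᵢ(x̄ᵢ−x̄)² = 1652.917; SSW = ΣΣ(x−x̄ᵢ)² = 804.583
MSB = 1652.917/2 = 826.4583; MSW = 804.583/27 = 29.7994
F = MSB/MSW = 27.7341
df = (2, 27)

test statistic = 27.734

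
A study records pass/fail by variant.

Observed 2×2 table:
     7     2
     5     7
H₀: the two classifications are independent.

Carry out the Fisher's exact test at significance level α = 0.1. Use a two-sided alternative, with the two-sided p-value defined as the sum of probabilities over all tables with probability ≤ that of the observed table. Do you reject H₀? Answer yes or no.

Margins: r₁=9, r₂=12, c₁=12, c₂=9, n=21
p_obs = C(9,7)·C(12,5)/C(21,12); sum pmf over tables with pmf ≤ p_obs
p-value (two-sided) = 0.18423
At α=0.1: p ≥ α → fail to reject H₀

reject H₀: no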